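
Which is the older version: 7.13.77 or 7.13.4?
7.13.4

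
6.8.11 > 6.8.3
True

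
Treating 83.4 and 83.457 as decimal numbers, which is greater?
83.457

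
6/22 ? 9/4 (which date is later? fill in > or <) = <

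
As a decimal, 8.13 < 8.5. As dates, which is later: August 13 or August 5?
August 13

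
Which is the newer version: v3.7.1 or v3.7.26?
v3.7.26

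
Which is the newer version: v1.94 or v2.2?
v2.2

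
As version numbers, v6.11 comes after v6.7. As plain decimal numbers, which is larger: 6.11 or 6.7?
6.7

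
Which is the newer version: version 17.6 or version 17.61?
version 17.61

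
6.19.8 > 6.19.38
False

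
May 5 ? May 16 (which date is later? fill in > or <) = <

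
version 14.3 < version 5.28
False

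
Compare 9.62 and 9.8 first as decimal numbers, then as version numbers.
As decimals: 9.62 < 9.8. As versions: v9.62 > v9.8 (minor version 62 > 8).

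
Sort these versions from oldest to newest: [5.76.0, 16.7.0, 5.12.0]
[5.12.0, 5.76.0, 16.7.0]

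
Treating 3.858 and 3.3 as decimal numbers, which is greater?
3.858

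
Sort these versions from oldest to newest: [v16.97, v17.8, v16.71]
[v16.71, v16.97, v17.8]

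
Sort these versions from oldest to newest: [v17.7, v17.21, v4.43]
[v4.43, v17.7, v17.21]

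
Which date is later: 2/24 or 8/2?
8/2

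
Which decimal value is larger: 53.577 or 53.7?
53.7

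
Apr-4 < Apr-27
True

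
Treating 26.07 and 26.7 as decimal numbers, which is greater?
26.7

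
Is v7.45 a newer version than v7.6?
Yes. Version numbers are compared segment by segment as integers, not as decimals: minor version 45 > 6, so v7.45 > v7.6 (even though the decimal 7.45 < 7.6).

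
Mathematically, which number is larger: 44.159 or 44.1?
44.159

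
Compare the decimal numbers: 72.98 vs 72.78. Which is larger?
72.98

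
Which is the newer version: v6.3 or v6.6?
v6.6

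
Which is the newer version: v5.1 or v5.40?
v5.40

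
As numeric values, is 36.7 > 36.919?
False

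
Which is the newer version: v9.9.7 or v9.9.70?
v9.9.70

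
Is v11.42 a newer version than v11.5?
Yes. Version numbers are compared segment by segment as integers, not as decimals: minor version 42 > 5, so v11.42 > v11.5 (even though the decimal 11.42 < 11.5).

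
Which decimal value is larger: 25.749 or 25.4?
25.749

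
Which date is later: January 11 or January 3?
January 11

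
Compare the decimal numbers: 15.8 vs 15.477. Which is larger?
15.8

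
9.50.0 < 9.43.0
False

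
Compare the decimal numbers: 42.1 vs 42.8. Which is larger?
42.8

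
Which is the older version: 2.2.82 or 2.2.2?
2.2.2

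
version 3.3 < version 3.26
True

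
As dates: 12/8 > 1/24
True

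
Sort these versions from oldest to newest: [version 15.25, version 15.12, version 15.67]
[version 15.12, version 15.25, version 15.67]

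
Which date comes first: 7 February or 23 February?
7 February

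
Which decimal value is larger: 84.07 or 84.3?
84.3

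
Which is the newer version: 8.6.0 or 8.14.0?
8.14.0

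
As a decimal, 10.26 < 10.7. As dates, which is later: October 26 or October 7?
October 26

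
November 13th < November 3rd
False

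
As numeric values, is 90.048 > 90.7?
False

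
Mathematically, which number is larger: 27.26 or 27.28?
27.28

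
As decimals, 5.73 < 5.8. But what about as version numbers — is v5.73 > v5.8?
True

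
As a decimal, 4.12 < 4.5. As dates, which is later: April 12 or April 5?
April 12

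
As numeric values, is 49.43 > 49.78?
False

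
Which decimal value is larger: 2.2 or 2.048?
2.2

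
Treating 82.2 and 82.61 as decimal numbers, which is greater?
82.61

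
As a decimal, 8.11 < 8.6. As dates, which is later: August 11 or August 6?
August 11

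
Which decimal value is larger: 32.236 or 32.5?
32.5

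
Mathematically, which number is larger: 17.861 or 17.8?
17.861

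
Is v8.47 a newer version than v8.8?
Yes. Version numbers are compared segment by segment as integers, not as decimals: minor version 47 > 8, so v8.47 > v8.8 (even though the decimal 8.47 < 8.8).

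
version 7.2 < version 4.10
False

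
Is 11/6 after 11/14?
No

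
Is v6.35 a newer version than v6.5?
Yes. Version numbers are compared segment by segment as integers, not as decimals: minor version 35 > 5, so v6.35 > v6.5 (even though the decimal 6.35 < 6.5).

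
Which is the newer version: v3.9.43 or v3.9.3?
v3.9.43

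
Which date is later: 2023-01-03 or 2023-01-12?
2023-01-12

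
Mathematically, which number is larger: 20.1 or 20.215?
20.215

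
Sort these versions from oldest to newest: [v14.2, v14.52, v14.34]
[v14.2, v14.34, v14.52]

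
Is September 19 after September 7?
Yes. Day 19 comes after day 7 in September — this is a date comparison, not a decimal one (the decimal 9.19 would be smaller than 9.7).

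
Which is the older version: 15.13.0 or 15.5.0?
15.5.0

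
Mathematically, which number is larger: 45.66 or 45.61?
45.66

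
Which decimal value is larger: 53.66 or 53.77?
53.77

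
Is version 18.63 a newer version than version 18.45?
Yes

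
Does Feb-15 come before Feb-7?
No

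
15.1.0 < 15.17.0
True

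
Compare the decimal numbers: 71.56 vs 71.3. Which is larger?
71.56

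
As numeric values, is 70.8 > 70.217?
True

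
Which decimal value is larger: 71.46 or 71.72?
71.72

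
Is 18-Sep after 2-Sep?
Yes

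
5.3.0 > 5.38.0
False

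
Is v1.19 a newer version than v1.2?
Yes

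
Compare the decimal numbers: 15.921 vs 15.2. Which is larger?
15.921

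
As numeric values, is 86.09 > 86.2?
False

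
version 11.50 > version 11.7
True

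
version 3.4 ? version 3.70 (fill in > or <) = <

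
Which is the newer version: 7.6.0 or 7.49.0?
7.49.0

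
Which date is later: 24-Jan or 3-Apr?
3-Apr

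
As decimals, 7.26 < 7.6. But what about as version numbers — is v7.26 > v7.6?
True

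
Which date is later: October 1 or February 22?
October 1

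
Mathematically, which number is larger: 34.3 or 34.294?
34.3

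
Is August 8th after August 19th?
No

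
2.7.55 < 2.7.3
False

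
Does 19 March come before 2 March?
No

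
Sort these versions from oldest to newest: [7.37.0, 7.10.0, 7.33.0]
[7.10.0, 7.33.0, 7.37.0]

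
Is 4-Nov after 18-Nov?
No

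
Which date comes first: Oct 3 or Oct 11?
Oct 3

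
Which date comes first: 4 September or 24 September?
4 September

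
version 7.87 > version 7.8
True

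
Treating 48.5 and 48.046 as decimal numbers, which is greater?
48.5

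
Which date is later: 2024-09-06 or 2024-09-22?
2024-09-22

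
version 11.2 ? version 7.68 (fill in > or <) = >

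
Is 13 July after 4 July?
Yes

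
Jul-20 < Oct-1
True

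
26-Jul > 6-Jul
True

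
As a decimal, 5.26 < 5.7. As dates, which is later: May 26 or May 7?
May 26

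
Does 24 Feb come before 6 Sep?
Yes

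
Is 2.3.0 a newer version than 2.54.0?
No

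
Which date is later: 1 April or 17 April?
17 April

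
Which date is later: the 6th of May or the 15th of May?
the 15th of May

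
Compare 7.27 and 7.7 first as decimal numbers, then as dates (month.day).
As decimals: 7.27 < 7.7. As dates: 7/27 is later than 7/7 (day 27 > day 7).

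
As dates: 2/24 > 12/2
False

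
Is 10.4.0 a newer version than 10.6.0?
No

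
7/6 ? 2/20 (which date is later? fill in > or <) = >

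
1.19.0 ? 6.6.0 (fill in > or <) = <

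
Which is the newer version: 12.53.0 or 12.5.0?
12.53.0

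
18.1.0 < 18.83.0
True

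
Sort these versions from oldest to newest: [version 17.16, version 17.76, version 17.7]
[version 17.7, version 17.16, version 17.76]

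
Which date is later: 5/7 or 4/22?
5/7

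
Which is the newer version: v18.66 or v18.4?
v18.66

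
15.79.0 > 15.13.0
True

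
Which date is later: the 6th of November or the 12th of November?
the 12th of November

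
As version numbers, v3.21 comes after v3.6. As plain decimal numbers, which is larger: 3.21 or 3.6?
3.6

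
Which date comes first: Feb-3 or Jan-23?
Jan-23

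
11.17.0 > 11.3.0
True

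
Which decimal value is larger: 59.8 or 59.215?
59.8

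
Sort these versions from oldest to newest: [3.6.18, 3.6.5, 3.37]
[3.6.5, 3.6.18, 3.37]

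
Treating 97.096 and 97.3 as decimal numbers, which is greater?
97.3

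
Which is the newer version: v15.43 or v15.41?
v15.43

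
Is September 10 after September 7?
Yes. Day 10 comes after day 7 in September — this is a date comparison, not a decimal one (the decimal 9.10 would be smaller than 9.7).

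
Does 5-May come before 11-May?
Yes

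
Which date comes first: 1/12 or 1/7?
1/7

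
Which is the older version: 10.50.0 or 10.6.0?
10.6.0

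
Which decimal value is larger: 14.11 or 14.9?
14.9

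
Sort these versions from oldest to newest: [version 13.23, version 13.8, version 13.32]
[version 13.8, version 13.23, version 13.32]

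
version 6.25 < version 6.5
False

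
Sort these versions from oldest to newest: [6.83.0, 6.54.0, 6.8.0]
[6.8.0, 6.54.0, 6.83.0]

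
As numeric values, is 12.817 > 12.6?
True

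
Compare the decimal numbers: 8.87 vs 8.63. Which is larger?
8.87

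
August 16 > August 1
True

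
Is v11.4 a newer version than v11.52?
No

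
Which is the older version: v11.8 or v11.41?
v11.8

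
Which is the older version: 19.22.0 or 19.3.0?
19.3.0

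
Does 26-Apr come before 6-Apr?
No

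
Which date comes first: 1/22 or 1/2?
1/2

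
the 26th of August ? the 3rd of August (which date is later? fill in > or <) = >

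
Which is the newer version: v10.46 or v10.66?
v10.66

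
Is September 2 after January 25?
Yes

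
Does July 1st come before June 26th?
No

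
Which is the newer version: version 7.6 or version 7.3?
version 7.6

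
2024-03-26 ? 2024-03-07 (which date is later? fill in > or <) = >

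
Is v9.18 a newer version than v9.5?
Yes. Version numbers are compared segment by segment as integers, not as decimals: minor version 18 > 5, so v9.18 > v9.5 (even though the decimal 9.18 < 9.5).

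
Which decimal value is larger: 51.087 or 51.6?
51.6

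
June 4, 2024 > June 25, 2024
False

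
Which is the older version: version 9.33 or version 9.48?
version 9.33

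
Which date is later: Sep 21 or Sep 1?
Sep 21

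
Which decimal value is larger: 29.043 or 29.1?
29.1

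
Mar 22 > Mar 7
True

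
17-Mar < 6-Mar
False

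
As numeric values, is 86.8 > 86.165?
True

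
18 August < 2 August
False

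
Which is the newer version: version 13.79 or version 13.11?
version 13.79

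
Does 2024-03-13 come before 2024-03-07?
No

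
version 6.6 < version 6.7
True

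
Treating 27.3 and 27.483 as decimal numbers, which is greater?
27.483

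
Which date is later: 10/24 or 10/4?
10/24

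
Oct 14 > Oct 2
True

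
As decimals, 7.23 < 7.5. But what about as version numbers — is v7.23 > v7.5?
True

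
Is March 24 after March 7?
Yes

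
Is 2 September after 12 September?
No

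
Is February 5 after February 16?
No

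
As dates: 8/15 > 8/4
True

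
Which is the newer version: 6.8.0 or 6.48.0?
6.48.0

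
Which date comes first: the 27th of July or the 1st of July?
the 1st of July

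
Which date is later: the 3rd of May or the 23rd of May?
the 23rd of May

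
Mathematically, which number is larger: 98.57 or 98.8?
98.8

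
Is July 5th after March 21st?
Yes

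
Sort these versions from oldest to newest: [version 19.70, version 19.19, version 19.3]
[version 19.3, version 19.19, version 19.70]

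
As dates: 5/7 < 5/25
True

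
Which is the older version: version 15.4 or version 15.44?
version 15.4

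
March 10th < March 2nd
False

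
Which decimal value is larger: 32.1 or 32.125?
32.125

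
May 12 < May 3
False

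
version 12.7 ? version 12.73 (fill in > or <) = <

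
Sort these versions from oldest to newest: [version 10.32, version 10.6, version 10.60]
[version 10.6, version 10.32, version 10.60]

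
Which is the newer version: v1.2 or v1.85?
v1.85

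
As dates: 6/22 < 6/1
False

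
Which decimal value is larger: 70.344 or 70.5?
70.5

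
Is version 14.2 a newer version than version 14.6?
No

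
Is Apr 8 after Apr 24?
No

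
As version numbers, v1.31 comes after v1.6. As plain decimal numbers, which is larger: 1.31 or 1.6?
1.6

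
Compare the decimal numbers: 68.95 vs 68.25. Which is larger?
68.95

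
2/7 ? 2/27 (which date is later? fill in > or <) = <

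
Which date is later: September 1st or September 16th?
September 16th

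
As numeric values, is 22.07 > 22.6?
False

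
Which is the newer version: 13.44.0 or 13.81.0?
13.81.0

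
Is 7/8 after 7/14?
No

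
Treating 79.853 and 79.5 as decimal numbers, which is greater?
79.853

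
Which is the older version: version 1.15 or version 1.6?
version 1.6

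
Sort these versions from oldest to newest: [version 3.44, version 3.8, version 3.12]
[version 3.8, version 3.12, version 3.44]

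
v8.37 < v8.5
False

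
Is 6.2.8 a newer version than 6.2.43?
No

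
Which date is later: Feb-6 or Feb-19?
Feb-19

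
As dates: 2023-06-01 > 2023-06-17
False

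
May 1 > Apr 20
True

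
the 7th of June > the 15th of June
False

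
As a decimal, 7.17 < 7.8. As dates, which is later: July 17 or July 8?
July 17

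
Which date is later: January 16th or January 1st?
January 16th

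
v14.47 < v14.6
False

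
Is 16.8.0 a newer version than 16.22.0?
No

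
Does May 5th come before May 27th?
Yes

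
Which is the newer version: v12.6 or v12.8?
v12.8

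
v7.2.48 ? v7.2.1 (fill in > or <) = >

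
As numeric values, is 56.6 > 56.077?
True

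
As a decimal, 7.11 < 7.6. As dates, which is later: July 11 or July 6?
July 11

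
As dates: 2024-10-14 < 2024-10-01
False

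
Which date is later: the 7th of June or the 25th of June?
the 25th of June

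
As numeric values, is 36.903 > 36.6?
True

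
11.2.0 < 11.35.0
True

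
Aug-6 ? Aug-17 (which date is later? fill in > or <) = <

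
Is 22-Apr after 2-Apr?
Yes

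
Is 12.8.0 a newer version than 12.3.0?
Yes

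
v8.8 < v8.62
True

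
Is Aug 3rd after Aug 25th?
No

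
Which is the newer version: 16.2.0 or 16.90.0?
16.90.0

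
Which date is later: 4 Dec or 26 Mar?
4 Dec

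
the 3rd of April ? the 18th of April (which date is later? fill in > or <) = <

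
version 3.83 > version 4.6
False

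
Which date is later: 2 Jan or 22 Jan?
22 Jan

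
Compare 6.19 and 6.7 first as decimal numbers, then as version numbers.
As decimals: 6.19 < 6.7. As versions: v6.19 > v6.7 (minor version 19 > 7).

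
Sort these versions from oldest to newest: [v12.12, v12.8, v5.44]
[v5.44, v12.8, v12.12]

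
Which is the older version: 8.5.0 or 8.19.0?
8.5.0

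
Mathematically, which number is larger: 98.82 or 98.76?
98.82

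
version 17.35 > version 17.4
True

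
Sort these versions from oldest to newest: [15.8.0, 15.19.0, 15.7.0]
[15.7.0, 15.8.0, 15.19.0]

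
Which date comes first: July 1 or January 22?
January 22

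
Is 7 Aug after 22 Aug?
No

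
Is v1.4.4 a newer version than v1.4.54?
No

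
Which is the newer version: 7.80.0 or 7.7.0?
7.80.0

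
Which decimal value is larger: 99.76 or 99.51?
99.76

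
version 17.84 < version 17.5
False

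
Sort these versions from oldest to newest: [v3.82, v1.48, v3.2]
[v1.48, v3.2, v3.82]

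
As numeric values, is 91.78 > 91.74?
True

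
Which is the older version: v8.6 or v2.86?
v2.86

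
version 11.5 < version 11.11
True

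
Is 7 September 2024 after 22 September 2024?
No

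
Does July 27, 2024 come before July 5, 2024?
No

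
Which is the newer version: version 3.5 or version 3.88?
version 3.88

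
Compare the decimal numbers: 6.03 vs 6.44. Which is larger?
6.44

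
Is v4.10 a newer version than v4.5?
Yes. Version numbers are compared segment by segment as integers, not as decimals: minor version 10 > 5, so v4.10 > v4.5 (even though the decimal 4.10 < 4.5).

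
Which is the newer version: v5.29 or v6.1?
v6.1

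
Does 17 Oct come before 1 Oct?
No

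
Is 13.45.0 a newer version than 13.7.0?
Yes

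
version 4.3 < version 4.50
True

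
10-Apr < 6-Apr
False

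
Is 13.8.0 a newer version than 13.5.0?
Yes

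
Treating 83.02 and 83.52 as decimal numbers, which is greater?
83.52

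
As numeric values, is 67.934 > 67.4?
True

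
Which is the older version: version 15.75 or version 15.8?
version 15.8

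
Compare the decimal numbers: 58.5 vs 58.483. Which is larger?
58.5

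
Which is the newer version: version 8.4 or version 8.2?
version 8.4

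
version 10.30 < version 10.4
False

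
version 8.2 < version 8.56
True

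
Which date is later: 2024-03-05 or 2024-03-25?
2024-03-25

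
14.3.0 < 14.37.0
True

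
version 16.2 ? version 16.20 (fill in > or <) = <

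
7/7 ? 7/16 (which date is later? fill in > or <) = <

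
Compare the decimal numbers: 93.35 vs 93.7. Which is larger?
93.7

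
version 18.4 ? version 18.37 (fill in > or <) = <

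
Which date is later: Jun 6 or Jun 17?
Jun 17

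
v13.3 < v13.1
False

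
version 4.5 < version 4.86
True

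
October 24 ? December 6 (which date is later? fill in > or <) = <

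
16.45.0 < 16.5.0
False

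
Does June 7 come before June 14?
Yes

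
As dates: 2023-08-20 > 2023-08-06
True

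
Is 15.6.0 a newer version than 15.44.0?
No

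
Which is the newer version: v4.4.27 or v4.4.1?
v4.4.27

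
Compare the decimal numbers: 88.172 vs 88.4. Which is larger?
88.4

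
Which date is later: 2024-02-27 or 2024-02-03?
2024-02-27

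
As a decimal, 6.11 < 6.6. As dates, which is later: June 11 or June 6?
June 11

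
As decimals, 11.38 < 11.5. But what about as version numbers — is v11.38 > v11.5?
True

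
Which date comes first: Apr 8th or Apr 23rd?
Apr 8th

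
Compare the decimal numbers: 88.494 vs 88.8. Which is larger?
88.8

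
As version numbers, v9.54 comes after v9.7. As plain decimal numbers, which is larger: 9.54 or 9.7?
9.7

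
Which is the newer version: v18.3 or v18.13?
v18.13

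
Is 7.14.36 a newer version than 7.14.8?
Yes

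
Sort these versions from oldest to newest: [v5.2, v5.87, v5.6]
[v5.2, v5.6, v5.87]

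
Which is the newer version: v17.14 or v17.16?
v17.16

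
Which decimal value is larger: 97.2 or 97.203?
97.203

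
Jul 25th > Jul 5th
True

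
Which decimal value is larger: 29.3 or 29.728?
29.728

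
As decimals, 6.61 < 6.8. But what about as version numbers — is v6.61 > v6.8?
True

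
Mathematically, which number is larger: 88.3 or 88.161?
88.3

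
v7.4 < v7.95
True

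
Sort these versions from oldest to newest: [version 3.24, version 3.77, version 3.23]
[version 3.23, version 3.24, version 3.77]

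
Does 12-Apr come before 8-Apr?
No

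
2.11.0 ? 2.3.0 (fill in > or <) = >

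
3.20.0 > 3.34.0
False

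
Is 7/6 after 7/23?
No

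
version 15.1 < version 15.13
True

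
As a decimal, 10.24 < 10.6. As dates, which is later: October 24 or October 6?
October 24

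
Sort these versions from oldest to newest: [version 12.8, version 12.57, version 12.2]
[version 12.2, version 12.8, version 12.57]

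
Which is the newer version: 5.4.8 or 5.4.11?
5.4.11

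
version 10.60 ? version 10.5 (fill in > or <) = >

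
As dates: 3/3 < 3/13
True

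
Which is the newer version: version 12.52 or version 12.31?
version 12.52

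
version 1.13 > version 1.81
False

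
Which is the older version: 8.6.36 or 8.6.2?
8.6.2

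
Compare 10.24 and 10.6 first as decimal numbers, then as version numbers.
As decimals: 10.24 < 10.6. As versions: v10.24 > v10.6 (minor version 24 > 6).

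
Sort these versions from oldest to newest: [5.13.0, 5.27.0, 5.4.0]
[5.4.0, 5.13.0, 5.27.0]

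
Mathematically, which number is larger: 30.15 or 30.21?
30.21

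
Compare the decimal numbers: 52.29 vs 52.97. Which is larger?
52.97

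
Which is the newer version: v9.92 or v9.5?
v9.92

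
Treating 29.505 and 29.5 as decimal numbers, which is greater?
29.505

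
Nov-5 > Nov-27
False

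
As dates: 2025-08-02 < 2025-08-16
True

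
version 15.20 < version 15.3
False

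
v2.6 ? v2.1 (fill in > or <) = >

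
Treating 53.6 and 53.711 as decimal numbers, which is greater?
53.711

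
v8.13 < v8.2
False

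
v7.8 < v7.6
False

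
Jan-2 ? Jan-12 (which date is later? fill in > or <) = <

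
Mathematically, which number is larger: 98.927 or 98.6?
98.927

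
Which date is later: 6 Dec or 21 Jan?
6 Dec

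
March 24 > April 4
False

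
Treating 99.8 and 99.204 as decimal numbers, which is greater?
99.8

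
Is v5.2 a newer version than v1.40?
Yes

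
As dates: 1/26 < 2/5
True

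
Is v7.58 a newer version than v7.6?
Yes. Version numbers are compared segment by segment as integers, not as decimals: minor version 58 > 6, so v7.58 > v7.6 (even though the decimal 7.58 < 7.6).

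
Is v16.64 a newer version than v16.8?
Yes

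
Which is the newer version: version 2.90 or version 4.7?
version 4.7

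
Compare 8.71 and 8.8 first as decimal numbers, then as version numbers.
As decimals: 8.71 < 8.8. As versions: v8.71 > v8.8 (minor version 71 > 8).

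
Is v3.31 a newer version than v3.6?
Yes. Version numbers are compared segment by segment as integers, not as decimals: minor version 31 > 6, so v3.31 > v3.6 (even though the decimal 3.31 < 3.6).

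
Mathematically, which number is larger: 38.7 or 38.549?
38.7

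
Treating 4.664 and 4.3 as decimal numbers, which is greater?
4.664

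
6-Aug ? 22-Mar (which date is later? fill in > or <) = >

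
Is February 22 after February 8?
Yes. Day 22 comes after day 8 in February — this is a date comparison, not a decimal one (the decimal 2.22 would be smaller than 2.8).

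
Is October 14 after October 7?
Yes. Day 14 comes after day 7 in October — this is a date comparison, not a decimal one (the decimal 10.14 would be smaller than 10.7).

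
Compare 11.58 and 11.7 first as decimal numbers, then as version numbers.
As decimals: 11.58 < 11.7. As versions: v11.58 > v11.7 (minor version 58 > 7).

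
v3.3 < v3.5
True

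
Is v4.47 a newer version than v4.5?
Yes. Version numbers are compared segment by segment as integers, not as decimals: minor version 47 > 5, so v4.47 > v4.5 (even though the decimal 4.47 < 4.5).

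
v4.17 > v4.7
True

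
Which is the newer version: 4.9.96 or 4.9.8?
4.9.96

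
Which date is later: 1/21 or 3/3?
3/3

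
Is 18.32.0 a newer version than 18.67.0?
No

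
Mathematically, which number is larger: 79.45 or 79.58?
79.58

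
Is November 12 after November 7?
Yes. Day 12 comes after day 7 in November — this is a date comparison, not a decimal one (the decimal 11.12 would be smaller than 11.7).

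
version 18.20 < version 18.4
False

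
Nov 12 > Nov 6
True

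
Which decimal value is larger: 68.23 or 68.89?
68.89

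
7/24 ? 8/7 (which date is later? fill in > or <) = <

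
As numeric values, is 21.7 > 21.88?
False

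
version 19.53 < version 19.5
False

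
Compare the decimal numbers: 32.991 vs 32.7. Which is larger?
32.991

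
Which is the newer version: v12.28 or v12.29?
v12.29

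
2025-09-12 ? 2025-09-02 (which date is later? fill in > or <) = >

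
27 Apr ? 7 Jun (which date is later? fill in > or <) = <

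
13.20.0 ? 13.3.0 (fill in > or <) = >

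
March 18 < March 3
False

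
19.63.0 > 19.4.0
True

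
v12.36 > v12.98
False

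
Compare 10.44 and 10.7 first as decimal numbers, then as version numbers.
As decimals: 10.44 < 10.7. As versions: v10.44 > v10.7 (minor version 44 > 7).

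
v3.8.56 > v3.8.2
True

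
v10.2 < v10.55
True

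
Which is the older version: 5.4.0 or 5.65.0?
5.4.0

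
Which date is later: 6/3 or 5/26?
6/3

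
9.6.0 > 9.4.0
True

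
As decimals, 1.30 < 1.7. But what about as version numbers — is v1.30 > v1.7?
True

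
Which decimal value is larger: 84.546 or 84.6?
84.6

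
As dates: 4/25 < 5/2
True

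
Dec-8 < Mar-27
False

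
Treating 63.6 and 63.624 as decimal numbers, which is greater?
63.624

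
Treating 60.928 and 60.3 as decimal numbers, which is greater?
60.928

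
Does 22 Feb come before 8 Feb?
No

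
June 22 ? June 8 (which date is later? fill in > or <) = >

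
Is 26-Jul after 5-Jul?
Yes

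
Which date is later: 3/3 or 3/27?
3/27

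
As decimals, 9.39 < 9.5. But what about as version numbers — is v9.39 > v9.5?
True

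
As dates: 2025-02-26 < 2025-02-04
False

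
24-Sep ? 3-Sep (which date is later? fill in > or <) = >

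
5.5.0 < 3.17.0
False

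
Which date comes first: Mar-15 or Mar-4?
Mar-4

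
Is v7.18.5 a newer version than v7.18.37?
No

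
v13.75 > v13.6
True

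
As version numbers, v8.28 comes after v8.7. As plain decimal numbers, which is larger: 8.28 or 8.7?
8.7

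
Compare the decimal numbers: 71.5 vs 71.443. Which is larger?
71.5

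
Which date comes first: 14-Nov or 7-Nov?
7-Nov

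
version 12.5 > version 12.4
True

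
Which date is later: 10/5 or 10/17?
10/17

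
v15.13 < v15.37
True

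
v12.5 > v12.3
True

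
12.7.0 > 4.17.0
True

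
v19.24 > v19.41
False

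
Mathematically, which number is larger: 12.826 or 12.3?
12.826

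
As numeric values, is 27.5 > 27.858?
False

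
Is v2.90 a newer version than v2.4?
Yes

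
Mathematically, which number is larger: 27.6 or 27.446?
27.6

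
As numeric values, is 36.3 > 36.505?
False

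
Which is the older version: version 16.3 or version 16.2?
version 16.2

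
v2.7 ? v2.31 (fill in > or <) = <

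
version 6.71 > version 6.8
True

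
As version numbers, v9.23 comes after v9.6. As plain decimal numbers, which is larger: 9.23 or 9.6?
9.6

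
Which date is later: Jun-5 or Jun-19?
Jun-19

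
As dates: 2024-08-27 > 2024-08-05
True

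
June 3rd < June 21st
True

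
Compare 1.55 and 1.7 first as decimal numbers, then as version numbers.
As decimals: 1.55 < 1.7. As versions: v1.55 > v1.7 (minor version 55 > 7).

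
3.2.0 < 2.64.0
False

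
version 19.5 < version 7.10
False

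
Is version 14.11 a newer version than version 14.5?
Yes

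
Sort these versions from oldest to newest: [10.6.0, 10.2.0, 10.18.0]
[10.2.0, 10.6.0, 10.18.0]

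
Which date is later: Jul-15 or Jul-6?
Jul-15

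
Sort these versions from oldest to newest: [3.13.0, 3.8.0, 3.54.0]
[3.8.0, 3.13.0, 3.54.0]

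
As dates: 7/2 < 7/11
True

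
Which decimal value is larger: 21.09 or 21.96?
21.96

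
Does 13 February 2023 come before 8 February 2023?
No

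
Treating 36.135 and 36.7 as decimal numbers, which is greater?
36.7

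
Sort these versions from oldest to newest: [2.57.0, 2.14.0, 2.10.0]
[2.10.0, 2.14.0, 2.57.0]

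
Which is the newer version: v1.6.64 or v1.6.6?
v1.6.64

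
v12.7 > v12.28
False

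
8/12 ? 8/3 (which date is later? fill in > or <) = >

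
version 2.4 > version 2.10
False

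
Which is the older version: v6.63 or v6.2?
v6.2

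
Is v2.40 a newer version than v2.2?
Yes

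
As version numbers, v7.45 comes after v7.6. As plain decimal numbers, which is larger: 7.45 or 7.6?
7.6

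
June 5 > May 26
True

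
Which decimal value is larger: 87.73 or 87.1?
87.73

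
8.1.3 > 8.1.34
False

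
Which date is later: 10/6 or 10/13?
10/13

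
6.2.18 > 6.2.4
True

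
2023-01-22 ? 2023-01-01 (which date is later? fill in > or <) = >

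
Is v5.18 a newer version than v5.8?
Yes. Version numbers are compared segment by segment as integers, not as decimals: minor version 18 > 8, so v5.18 > v5.8 (even though the decimal 5.18 < 5.8).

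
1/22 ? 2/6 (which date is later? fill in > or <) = <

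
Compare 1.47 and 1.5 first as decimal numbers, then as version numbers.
As decimals: 1.47 < 1.5. As versions: v1.47 > v1.5 (minor version 47 > 5).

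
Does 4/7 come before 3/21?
No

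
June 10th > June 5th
True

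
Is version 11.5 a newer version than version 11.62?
No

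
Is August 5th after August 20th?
No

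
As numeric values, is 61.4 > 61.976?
False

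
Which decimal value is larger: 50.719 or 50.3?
50.719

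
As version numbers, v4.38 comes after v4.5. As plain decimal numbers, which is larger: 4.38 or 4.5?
4.5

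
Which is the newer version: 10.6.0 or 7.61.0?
10.6.0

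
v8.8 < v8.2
False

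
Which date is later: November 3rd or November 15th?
November 15th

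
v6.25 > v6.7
True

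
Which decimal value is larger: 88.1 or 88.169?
88.169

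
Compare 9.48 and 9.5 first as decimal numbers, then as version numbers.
As decimals: 9.48 < 9.5. As versions: v9.48 > v9.5 (minor version 48 > 5).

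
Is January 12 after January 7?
Yes. Day 12 comes after day 7 in January — this is a date comparison, not a decimal one (the decimal 1.12 would be smaller than 1.7).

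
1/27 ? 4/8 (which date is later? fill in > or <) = <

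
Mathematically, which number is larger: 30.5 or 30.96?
30.96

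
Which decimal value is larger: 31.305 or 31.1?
31.305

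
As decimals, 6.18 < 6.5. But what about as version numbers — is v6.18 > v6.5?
True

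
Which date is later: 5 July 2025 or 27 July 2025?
27 July 2025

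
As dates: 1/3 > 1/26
False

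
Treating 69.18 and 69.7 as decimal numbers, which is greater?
69.7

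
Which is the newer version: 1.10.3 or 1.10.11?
1.10.11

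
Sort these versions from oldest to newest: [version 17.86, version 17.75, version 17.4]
[version 17.4, version 17.75, version 17.86]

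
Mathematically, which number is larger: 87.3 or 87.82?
87.82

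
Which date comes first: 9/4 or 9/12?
9/4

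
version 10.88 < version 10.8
False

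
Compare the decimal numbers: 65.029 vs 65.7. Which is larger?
65.7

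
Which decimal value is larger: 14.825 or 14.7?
14.825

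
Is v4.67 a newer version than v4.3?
Yes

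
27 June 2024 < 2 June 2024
False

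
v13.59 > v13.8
True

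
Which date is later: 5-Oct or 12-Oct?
12-Oct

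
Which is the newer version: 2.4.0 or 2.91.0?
2.91.0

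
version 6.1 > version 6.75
False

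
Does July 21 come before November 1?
Yes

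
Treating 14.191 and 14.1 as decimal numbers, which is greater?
14.191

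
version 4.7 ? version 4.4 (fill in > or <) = >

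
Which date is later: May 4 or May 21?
May 21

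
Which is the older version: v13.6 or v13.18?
v13.6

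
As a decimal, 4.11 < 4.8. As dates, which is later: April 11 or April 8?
April 11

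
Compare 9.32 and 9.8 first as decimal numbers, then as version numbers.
As decimals: 9.32 < 9.8. As versions: v9.32 > v9.8 (minor version 32 > 8).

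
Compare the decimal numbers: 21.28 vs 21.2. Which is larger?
21.28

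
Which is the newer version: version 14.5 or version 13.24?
version 14.5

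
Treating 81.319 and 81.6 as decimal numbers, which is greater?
81.6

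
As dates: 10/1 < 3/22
False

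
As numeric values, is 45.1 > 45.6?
False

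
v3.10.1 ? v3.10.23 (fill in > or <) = <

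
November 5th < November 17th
True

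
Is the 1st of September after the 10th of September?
No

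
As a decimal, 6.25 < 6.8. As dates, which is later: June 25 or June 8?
June 25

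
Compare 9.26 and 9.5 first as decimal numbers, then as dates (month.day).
As decimals: 9.26 < 9.5. As dates: 9/26 is later than 9/5 (day 26 > day 5).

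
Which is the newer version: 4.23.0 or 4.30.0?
4.30.0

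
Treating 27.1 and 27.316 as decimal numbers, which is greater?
27.316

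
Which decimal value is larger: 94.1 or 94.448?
94.448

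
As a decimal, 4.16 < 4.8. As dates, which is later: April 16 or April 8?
April 16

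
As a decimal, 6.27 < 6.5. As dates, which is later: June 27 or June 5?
June 27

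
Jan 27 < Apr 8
True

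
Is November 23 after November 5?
Yes. Day 23 comes after day 5 in November — this is a date comparison, not a decimal one (the decimal 11.23 would be smaller than 11.5).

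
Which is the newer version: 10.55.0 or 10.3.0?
10.55.0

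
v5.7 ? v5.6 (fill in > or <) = >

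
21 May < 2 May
False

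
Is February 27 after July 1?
No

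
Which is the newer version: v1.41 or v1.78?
v1.78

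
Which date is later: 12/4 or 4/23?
12/4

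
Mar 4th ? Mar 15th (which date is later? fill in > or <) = <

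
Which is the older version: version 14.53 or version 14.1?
version 14.1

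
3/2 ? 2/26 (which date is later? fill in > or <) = >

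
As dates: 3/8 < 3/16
True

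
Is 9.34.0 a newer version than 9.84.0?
No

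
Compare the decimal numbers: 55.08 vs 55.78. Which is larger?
55.78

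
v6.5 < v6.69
True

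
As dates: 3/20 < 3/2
False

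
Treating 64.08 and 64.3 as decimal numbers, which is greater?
64.3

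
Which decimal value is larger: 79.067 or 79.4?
79.4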